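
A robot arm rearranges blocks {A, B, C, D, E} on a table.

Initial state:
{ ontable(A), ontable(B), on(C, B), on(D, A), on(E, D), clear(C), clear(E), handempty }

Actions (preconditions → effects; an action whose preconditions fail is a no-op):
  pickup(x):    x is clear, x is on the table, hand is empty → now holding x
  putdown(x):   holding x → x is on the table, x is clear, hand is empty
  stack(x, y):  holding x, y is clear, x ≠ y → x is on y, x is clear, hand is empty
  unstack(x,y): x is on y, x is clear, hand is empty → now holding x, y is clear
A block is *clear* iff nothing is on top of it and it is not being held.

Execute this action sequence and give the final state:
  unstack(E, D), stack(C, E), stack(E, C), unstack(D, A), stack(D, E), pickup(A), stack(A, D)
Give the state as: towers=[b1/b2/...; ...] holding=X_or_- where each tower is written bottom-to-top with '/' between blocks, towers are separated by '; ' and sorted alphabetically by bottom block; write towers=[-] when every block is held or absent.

step 1 (unstack(E, D)): towers=[A/D; B/C] holding=E
step 2 (stack(C, E)) [no-op]: towers=[A/D; B/C] holding=E
step 3 (stack(E, C)): towers=[A/D; B/C/E] holding=-
step 4 (unstack(D, A)): towers=[A; B/C/E] holding=D
step 5 (stack(D, E)): towers=[A; B/C/E/D] holding=-
step 6 (pickup(A)): towers=[B/C/E/D] holding=A
step 7 (stack(A, D)): towers=[B/C/E/D/A] holding=-

towers=[B/C/E/D/A] holding=-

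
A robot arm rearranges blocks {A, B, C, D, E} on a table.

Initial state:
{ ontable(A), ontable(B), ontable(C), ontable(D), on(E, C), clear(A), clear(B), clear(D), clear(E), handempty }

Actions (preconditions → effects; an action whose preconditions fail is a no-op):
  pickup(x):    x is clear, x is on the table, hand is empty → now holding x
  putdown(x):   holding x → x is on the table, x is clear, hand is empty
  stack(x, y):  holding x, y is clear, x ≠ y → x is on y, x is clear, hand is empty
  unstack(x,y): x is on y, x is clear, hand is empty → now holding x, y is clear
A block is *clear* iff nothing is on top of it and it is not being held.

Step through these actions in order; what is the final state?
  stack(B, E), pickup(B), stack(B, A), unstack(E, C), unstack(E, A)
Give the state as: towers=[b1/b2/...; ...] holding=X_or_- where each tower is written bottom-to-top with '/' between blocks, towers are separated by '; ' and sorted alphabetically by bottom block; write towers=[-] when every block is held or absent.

towers=[A/B; C; D] holding=E

step 1 (stack(B, E)) [no-op]: towers=[A; B; C/E; D] holding=-
step 2 (pickup(B)): towers=[A; C/E; D] holding=B
step 3 (stack(B, A)): towers=[A/B; C/E; D] holding=-
step 4 (unstack(E, C)): towers=[A/B; C; D] holding=E
step 5 (unstack(E, A)) [no-op]: towers=[A/B; C; D] holding=E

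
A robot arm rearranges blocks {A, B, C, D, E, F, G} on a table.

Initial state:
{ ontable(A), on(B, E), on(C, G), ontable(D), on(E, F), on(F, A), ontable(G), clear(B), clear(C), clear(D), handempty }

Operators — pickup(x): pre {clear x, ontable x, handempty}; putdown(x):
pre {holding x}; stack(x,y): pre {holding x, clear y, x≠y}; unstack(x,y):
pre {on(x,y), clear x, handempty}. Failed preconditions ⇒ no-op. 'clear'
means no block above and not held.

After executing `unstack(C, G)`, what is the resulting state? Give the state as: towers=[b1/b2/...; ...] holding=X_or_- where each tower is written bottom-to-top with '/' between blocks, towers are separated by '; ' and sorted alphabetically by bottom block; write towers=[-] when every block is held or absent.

before: towers=[A/F/E/B; D; G/C] holding=-
pre[unstack(C, G)]: on(C,G) yes, clear(C) yes, handempty yes
all met → apply unstack(C, G)
after:  towers=[A/F/E/B; D; G] holding=C

towers=[A/F/E/B; D; G] holding=C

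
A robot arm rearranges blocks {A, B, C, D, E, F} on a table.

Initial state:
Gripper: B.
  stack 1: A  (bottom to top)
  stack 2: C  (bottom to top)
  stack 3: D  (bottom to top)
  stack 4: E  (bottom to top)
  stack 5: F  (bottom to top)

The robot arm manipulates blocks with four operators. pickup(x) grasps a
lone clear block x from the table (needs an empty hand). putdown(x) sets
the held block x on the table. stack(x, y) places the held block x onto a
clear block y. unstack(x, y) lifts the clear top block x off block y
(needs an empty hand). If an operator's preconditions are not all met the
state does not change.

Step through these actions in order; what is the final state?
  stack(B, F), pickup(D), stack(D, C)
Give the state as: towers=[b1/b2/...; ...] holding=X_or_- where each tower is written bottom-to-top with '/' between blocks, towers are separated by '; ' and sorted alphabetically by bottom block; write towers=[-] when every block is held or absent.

step 1 (stack(B, F)): towers=[A; C; D; E; F/B] holding=-
step 2 (pickup(D)): towers=[A; C; E; F/B] holding=D
step 3 (stack(D, C)): towers=[A; C/D; E; F/B] holding=-

towers=[A; C/D; E; F/B] holding=-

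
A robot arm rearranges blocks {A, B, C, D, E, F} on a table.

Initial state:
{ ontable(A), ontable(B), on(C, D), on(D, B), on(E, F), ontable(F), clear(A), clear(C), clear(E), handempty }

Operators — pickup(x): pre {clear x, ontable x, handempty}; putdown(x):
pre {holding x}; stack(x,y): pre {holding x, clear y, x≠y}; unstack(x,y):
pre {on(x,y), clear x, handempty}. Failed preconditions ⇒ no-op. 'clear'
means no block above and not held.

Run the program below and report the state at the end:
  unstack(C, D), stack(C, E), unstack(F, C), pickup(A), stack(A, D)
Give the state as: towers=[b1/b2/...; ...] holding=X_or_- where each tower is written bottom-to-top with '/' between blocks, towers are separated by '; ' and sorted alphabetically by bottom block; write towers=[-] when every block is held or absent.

towers=[B/D/A; F/E/C] holding=-

step 1 (unstack(C, D)): towers=[A; B/D; F/E] holding=C
step 2 (stack(C, E)): towers=[A; B/D; F/E/C] holding=-
step 3 (unstack(F, C)) [no-op]: towers=[A; B/D; F/E/C] holding=-
step 4 (pickup(A)): towers=[B/D; F/E/C] holding=A
step 5 (stack(A, D)): towers=[B/D/A; F/E/C] holding=-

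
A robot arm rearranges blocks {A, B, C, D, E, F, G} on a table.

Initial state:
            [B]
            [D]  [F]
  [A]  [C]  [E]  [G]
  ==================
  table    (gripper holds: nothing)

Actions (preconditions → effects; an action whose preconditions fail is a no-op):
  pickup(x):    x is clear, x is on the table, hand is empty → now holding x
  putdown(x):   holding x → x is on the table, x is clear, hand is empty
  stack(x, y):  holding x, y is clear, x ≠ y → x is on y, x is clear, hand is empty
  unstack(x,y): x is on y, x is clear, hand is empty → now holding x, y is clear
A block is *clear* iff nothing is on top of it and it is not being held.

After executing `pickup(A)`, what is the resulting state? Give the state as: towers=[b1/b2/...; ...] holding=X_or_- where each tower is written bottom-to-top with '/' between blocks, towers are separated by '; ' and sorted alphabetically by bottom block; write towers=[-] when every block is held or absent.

before: towers=[A; C; E/D/B; G/F] holding=-
pre[pickup(A)]: clear(A) yes, ontable(A) yes, handempty yes
all met → apply pickup(A)
after:  towers=[C; E/D/B; G/F] holding=A

towers=[C; E/D/B; G/F] holding=A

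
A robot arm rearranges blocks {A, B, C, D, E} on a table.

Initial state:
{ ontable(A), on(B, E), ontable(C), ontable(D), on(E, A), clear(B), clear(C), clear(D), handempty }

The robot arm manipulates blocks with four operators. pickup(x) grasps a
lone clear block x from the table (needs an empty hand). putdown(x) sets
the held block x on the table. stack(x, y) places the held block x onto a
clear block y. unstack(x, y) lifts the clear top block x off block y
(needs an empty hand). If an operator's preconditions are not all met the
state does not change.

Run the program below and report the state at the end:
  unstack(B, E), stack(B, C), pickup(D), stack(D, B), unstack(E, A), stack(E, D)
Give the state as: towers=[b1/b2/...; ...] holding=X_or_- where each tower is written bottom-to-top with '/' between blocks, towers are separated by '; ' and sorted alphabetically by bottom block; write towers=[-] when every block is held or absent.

step 1 (unstack(B, E)): towers=[A/E; C; D] holding=B
step 2 (stack(B, C)): towers=[A/E; C/B; D] holding=-
step 3 (pickup(D)): towers=[A/E; C/B] holding=D
step 4 (stack(D, B)): towers=[A/E; C/B/D] holding=-
step 5 (unstack(E, A)): towers=[A; C/B/D] holding=E
step 6 (stack(E, D)): towers=[A; C/B/D/E] holding=-

towers=[A; C/B/D/E] holding=-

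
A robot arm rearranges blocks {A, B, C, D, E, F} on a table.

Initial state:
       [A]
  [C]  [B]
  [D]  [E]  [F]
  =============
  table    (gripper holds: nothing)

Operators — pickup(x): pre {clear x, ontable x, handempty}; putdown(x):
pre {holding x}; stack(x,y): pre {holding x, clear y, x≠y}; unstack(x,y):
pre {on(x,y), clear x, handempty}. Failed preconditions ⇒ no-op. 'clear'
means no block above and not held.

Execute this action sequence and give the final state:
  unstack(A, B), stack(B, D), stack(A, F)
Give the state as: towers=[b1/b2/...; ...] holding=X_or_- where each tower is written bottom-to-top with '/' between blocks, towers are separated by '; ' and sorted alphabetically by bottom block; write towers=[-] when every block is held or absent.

towers=[D/C; E/B; F/A] holding=-

step 1 (unstack(A, B)): towers=[D/C; E/B; F] holding=A
step 2 (stack(B, D)) [no-op]: towers=[D/C; E/B; F] holding=A
step 3 (stack(A, F)): towers=[D/C; E/B; F/A] holding=-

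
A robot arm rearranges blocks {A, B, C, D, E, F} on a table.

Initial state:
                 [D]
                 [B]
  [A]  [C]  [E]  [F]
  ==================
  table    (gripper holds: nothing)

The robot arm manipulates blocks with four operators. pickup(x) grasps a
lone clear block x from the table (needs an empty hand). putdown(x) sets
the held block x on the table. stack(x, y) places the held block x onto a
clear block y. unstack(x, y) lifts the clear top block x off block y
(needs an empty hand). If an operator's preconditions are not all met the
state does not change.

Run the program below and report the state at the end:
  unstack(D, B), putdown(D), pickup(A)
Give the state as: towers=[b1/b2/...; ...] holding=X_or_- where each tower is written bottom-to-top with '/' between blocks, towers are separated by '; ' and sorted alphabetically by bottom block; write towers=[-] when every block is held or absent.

step 1 (unstack(D, B)): towers=[A; C; E; F/B] holding=D
step 2 (putdown(D)): towers=[A; C; D; E; F/B] holding=-
step 3 (pickup(A)): towers=[C; D; E; F/B] holding=A

towers=[C; D; E; F/B] holding=A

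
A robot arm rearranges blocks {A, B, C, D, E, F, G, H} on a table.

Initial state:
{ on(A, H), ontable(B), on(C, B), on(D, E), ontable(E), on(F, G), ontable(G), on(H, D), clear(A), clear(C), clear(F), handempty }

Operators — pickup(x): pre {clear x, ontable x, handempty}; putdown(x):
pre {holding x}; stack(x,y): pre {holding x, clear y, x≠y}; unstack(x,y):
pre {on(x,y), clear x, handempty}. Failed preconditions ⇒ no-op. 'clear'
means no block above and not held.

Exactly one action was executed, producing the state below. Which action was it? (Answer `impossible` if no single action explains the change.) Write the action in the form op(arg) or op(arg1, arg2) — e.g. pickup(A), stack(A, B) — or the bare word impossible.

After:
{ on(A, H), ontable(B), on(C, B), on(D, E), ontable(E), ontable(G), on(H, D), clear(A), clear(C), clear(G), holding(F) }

target: towers=[B/C; E/D/H/A; G] holding=F
     unstack(A, H) → towers=[B/C; E/D/H; G/F] holding=A
     unstack(F, G) → towers=[B/C; E/D/H/A; G] holding=F  ← match
     unstack(C, B) → towers=[B; E/D/H/A; G/F] holding=C

unstack(F, G)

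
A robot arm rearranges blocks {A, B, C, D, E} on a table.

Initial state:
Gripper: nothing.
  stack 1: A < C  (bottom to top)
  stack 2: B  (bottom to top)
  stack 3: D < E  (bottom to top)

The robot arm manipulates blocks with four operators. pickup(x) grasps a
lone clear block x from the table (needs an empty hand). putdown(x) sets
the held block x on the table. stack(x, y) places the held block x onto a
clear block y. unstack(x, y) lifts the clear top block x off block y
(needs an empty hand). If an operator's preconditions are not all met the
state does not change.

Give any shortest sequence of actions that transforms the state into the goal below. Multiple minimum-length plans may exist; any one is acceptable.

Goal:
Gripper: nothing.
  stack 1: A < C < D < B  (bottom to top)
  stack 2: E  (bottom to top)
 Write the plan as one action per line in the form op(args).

unstack(E, D)
putdown(E)
pickup(D)
stack(D, C)
pickup(B)
stack(B, D)

step 1 (unstack(E, D)): towers=[A/C; B; D] holding=E
step 2 (putdown(E)): towers=[A/C; B; D; E] holding=-
step 3 (pickup(D)): towers=[A/C; B; E] holding=D
step 4 (stack(D, C)): towers=[A/C/D; B; E] holding=-
step 5 (pickup(B)): towers=[A/C/D; E] holding=B
step 6 (stack(B, D)): towers=[A/C/D/B; E] holding=-
goal check: towers=[A/C/D/B; E] holding=- — reached (length 6, optimal by BFS)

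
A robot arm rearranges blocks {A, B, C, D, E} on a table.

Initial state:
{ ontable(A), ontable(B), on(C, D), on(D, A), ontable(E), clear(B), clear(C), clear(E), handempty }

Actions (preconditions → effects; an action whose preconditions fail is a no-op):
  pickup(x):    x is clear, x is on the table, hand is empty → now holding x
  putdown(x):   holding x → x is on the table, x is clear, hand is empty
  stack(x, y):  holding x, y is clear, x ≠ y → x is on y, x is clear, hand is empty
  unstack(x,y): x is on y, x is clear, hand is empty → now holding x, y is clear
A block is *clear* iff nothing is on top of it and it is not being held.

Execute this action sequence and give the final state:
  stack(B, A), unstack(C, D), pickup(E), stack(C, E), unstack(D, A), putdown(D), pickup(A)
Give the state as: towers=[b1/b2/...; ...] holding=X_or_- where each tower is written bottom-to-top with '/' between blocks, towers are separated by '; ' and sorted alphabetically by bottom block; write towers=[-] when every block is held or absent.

towers=[B; D; E/C] holding=A

step 1 (stack(B, A)) [no-op]: towers=[A/D/C; B; E] holding=-
step 2 (unstack(C, D)): towers=[A/D; B; E] holding=C
step 3 (pickup(E)) [no-op]: towers=[A/D; B; E] holding=C
step 4 (stack(C, E)): towers=[A/D; B; E/C] holding=-
step 5 (unstack(D, A)): towers=[A; B; E/C] holding=D
step 6 (putdown(D)): towers=[A; B; D; E/C] holding=-
step 7 (pickup(A)): towers=[B; D; E/C] holding=A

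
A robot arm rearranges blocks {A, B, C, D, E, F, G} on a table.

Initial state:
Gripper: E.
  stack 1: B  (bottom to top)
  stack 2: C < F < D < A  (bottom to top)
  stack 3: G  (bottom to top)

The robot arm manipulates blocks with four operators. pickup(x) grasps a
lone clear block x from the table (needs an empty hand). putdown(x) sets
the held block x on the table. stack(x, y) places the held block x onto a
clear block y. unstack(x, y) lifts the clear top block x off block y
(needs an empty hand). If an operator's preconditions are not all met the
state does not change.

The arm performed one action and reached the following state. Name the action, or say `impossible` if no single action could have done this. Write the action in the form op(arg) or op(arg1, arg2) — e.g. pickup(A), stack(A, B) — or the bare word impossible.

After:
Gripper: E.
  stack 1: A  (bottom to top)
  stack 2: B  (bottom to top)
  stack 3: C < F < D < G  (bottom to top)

target: towers=[A; B; C/F/D/G] holding=E
        putdown(E) → towers=[B; C/F/D/A; E; G] holding=-
       stack(E, B) → towers=[B/E; C/F/D/A; G] holding=-
       stack(E, G) → towers=[B; C/F/D/A; G/E] holding=-
       stack(E, A) → towers=[B; C/F/D/A/E; G] holding=-
none of the 4 applicable actions match → impossible

impossible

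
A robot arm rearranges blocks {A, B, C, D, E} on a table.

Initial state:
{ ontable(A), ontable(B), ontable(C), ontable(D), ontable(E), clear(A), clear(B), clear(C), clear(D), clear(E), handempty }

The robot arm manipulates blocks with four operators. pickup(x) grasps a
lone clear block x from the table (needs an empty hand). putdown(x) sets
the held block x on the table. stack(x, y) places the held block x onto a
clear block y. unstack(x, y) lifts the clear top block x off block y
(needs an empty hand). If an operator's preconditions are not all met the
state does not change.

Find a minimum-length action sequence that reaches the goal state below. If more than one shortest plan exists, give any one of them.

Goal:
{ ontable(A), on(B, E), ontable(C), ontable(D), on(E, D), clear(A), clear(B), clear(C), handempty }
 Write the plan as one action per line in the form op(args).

pickup(E)
stack(E, D)
pickup(B)
stack(B, E)

step 1 (pickup(E)): towers=[A; B; C; D] holding=E
step 2 (stack(E, D)): towers=[A; B; C; D/E] holding=-
step 3 (pickup(B)): towers=[A; C; D/E] holding=B
step 4 (stack(B, E)): towers=[A; C; D/E/B] holding=-
goal check: towers=[A; C; D/E/B] holding=- — reached (length 4, optimal by BFS)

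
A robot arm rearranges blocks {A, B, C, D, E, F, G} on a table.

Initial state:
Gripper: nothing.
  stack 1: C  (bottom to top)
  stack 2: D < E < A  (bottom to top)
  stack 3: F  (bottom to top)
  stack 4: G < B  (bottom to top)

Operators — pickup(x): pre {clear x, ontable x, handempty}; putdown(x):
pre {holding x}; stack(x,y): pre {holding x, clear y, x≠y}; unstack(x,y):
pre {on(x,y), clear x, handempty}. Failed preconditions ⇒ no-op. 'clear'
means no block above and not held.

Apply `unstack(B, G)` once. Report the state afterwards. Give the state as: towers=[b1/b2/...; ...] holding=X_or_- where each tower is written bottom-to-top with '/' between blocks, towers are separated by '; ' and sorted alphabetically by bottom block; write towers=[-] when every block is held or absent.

before: towers=[C; D/E/A; F; G/B] holding=-
pre[unstack(B, G)]: on(B,G) ok, clear(B) ok, handempty ok
all met → apply unstack(B, G)
after:  towers=[C; D/E/A; F; G] holding=B

towers=[C; D/E/A; F; G] holding=B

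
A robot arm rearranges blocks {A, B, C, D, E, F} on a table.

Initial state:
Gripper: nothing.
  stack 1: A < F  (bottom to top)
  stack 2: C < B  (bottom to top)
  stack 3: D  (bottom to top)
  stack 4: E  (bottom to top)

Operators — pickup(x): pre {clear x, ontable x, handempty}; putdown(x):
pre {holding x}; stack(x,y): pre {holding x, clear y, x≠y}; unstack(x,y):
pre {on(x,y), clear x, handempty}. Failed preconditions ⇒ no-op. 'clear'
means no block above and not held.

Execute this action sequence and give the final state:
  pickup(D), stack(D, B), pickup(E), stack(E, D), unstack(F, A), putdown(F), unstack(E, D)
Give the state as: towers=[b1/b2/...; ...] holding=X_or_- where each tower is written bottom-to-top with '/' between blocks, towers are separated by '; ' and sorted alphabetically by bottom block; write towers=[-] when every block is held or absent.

towers=[A; C/B/D; F] holding=E

step 1 (pickup(D)): towers=[A/F; C/B; E] holding=D
step 2 (stack(D, B)): towers=[A/F; C/B/D; E] holding=-
step 3 (pickup(E)): towers=[A/F; C/B/D] holding=E
step 4 (stack(E, D)): towers=[A/F; C/B/D/E] holding=-
step 5 (unstack(F, A)): towers=[A; C/B/D/E] holding=F
step 6 (putdown(F)): towers=[A; C/B/D/E; F] holding=-
step 7 (unstack(E, D)): towers=[A; C/B/D; F] holding=E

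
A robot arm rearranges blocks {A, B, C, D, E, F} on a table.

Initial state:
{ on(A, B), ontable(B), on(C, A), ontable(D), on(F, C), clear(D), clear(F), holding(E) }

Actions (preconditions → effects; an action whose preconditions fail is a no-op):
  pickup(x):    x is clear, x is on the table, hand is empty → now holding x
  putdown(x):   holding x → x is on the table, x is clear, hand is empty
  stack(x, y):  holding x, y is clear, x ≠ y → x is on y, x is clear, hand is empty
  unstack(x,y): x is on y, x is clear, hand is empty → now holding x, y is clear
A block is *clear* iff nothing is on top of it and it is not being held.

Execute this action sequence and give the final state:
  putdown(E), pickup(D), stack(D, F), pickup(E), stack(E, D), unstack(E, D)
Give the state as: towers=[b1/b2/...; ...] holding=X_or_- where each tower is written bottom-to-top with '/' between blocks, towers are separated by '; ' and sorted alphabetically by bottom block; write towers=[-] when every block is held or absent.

step 1 (putdown(E)): towers=[B/A/C/F; D; E] holding=-
step 2 (pickup(D)): towers=[B/A/C/F; E] holding=D
step 3 (stack(D, F)): towers=[B/A/C/F/D; E] holding=-
step 4 (pickup(E)): towers=[B/A/C/F/D] holding=E
step 5 (stack(E, D)): towers=[B/A/C/F/D/E] holding=-
step 6 (unstack(E, D)): towers=[B/A/C/F/D] holding=E

towers=[B/A/C/F/D] holding=E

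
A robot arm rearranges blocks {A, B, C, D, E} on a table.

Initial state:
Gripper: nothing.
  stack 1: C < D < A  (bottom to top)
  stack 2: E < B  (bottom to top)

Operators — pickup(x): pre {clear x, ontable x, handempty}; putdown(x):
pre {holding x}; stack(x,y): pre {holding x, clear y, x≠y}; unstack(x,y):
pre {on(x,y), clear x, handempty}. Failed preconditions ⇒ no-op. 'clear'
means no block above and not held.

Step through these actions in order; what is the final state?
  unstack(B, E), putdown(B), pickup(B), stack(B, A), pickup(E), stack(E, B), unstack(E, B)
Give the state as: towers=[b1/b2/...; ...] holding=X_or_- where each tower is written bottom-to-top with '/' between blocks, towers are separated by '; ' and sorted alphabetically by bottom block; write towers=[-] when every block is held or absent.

step 1 (unstack(B, E)): towers=[C/D/A; E] holding=B
step 2 (putdown(B)): towers=[B; C/D/A; E] holding=-
step 3 (pickup(B)): towers=[C/D/A; E] holding=B
step 4 (stack(B, A)): towers=[C/D/A/B; E] holding=-
step 5 (pickup(E)): towers=[C/D/A/B] holding=E
step 6 (stack(E, B)): towers=[C/D/A/B/E] holding=-
step 7 (unstack(E, B)): towers=[C/D/A/B] holding=E

towers=[C/D/A/B] holding=E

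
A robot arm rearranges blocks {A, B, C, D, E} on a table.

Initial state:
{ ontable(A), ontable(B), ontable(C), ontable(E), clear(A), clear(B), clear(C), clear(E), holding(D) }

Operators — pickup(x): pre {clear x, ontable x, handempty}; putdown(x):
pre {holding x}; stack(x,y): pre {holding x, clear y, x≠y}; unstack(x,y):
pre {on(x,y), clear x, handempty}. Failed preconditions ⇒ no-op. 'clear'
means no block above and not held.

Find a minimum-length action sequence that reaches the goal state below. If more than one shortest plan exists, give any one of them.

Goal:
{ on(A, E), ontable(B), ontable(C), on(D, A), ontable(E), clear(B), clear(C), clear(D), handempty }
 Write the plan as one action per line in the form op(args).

step 1 (putdown(D)): towers=[A; B; C; D; E] holding=-
step 2 (pickup(A)): towers=[B; C; D; E] holding=A
step 3 (stack(A, E)): towers=[B; C; D; E/A] holding=-
step 4 (pickup(D)): towers=[B; C; E/A] holding=D
step 5 (stack(D, A)): towers=[B; C; E/A/D] holding=-
goal check: towers=[B; C; E/A/D] holding=- — reached (length 5, optimal by BFS)

putdown(D)
pickup(A)
stack(A, E)
pickup(D)
stack(D, A)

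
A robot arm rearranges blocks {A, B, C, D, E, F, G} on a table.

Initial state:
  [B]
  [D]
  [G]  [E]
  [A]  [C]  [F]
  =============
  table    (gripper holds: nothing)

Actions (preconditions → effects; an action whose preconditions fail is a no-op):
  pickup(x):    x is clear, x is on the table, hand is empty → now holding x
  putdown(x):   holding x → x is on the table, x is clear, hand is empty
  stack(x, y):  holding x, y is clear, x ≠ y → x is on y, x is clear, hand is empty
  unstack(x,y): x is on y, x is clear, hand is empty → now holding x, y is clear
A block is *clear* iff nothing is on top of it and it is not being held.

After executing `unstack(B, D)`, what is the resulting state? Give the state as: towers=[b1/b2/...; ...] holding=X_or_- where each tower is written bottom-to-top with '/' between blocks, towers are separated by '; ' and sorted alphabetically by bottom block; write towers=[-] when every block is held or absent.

before: towers=[A/G/D/B; C/E; F] holding=-
pre[unstack(B, D)]: on(B,D) ok, clear(B) ok, handempty ok
all met → apply unstack(B, D)
after:  towers=[A/G/D; C/E; F] holding=B

towers=[A/G/D; C/E; F] holding=B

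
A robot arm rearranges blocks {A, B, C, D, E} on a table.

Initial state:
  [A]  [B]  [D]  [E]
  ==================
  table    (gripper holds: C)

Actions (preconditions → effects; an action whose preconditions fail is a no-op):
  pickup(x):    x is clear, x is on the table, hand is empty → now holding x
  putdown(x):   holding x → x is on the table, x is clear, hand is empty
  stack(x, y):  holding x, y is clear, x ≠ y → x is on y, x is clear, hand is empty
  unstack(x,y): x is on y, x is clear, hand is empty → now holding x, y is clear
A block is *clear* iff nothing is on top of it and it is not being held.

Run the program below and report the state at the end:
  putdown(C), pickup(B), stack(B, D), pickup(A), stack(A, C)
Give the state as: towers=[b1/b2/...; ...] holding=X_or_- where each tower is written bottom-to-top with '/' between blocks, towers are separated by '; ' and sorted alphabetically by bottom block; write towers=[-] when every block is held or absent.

step 1 (putdown(C)): towers=[A; B; C; D; E] holding=-
step 2 (pickup(B)): towers=[A; C; D; E] holding=B
step 3 (stack(B, D)): towers=[A; C; D/B; E] holding=-
step 4 (pickup(A)): towers=[C; D/B; E] holding=A
step 5 (stack(A, C)): towers=[C/A; D/B; E] holding=-

towers=[C/A; D/B; E] holding=-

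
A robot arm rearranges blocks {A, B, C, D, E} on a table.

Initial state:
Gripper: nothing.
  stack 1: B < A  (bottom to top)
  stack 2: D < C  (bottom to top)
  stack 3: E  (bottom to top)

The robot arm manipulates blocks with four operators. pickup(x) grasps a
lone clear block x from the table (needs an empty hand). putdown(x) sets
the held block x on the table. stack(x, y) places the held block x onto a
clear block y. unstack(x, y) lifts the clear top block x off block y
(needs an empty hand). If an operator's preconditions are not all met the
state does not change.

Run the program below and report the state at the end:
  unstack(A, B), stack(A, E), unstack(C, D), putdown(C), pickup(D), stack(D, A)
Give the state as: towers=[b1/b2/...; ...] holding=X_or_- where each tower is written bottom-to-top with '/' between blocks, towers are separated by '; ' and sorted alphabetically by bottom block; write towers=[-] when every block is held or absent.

step 1 (unstack(A, B)): towers=[B; D/C; E] holding=A
step 2 (stack(A, E)): towers=[B; D/C; E/A] holding=-
step 3 (unstack(C, D)): towers=[B; D; E/A] holding=C
step 4 (putdown(C)): towers=[B; C; D; E/A] holding=-
step 5 (pickup(D)): towers=[B; C; E/A] holding=D
step 6 (stack(D, A)): towers=[B; C; E/A/D] holding=-

towers=[B; C; E/A/D] holding=-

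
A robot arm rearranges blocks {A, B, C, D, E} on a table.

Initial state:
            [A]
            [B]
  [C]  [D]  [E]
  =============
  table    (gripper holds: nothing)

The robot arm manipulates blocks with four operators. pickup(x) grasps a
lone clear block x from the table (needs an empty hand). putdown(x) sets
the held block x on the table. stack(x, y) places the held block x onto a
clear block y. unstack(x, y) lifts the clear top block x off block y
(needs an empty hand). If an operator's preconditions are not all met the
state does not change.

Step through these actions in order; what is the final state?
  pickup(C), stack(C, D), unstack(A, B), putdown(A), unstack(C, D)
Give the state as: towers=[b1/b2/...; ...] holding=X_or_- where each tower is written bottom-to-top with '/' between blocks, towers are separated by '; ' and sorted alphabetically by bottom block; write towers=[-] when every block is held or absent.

towers=[A; D; E/B] holding=C

step 1 (pickup(C)): towers=[D; E/B/A] holding=C
step 2 (stack(C, D)): towers=[D/C; E/B/A] holding=-
step 3 (unstack(A, B)): towers=[D/C; E/B] holding=A
step 4 (putdown(A)): towers=[A; D/C; E/B] holding=-
step 5 (unstack(C, D)): towers=[A; D; E/B] holding=C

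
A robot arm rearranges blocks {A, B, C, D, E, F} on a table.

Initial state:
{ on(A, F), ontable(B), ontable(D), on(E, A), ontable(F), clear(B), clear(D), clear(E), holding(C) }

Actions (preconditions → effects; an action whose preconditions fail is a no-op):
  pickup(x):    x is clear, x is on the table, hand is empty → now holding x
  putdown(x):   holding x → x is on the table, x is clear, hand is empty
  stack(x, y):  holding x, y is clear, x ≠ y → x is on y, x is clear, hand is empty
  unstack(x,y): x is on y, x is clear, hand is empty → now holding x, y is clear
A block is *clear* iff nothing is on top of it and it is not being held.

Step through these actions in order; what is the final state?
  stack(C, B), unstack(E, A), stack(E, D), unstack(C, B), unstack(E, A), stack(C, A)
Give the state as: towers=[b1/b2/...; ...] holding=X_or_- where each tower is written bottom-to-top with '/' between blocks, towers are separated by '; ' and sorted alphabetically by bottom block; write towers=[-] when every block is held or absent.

step 1 (stack(C, B)): towers=[B/C; D; F/A/E] holding=-
step 2 (unstack(E, A)): towers=[B/C; D; F/A] holding=E
step 3 (stack(E, D)): towers=[B/C; D/E; F/A] holding=-
step 4 (unstack(C, B)): towers=[B; D/E; F/A] holding=C
step 5 (unstack(E, A)) [no-op]: towers=[B; D/E; F/A] holding=C
step 6 (stack(C, A)): towers=[B; D/E; F/A/C] holding=-

towers=[B; D/E; F/A/C] holding=-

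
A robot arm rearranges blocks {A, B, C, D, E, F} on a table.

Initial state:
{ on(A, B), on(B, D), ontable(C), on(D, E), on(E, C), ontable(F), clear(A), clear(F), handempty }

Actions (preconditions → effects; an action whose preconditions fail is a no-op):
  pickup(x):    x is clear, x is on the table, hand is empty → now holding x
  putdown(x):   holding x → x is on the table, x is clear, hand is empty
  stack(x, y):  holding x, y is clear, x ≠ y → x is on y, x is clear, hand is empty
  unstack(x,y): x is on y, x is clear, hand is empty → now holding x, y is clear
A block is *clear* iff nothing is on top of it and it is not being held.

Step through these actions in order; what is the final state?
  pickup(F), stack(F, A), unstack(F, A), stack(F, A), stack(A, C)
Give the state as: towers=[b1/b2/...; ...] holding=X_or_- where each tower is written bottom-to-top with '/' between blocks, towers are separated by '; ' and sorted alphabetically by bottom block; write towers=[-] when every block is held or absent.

towers=[C/E/D/B/A/F] holding=-

step 1 (pickup(F)): towers=[C/E/D/B/A] holding=F
step 2 (stack(F, A)): towers=[C/E/D/B/A/F] holding=-
step 3 (unstack(F, A)): towers=[C/E/D/B/A] holding=F
step 4 (stack(F, A)): towers=[C/E/D/B/A/F] holding=-
step 5 (stack(A, C)) [no-op]: towers=[C/E/D/B/A/F] holding=-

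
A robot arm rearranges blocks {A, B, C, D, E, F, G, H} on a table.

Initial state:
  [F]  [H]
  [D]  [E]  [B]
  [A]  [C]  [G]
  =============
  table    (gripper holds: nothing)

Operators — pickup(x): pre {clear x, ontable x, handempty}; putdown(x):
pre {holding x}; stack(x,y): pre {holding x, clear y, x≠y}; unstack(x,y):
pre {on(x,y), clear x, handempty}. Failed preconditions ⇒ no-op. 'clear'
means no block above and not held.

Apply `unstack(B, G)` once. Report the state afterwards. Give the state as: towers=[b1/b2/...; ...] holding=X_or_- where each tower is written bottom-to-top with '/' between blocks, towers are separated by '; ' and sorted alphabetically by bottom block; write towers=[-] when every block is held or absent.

towers=[A/D/F; C/E/H; G] holding=B

before: towers=[A/D/F; C/E/H; G/B] holding=-
pre[unstack(B, G)]: on(B,G) ✓, clear(B) ✓, handempty ✓
all met → apply unstack(B, G)
after:  towers=[A/D/F; C/E/H; G] holding=B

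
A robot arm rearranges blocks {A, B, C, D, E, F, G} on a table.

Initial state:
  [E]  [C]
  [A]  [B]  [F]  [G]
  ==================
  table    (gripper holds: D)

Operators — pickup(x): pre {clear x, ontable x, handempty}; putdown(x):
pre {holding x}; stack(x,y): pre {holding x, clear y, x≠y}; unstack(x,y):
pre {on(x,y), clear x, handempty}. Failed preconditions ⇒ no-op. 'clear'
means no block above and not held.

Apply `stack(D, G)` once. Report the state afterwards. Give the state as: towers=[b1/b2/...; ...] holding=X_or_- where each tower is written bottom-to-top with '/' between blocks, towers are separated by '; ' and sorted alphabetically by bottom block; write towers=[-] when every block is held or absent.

before: towers=[A/E; B/C; F; G] holding=D
pre[stack(D, G)]: holding(D) yes, clear(G) yes, D≠G yes
all met → apply stack(D, G)
after:  towers=[A/E; B/C; F; G/D] holding=-

towers=[A/E; B/C; F; G/D] holding=-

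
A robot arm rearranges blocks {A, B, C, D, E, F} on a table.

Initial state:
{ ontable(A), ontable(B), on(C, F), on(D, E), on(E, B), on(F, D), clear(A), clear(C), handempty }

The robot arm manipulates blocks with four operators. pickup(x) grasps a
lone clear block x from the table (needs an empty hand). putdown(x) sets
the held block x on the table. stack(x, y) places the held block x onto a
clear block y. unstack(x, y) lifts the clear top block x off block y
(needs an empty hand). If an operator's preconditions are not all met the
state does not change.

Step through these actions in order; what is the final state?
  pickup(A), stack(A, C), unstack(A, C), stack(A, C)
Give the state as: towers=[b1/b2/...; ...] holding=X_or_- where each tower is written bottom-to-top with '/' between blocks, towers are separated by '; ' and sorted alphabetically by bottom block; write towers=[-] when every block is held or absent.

towers=[B/E/D/F/C/A] holding=-

step 1 (pickup(A)): towers=[B/E/D/F/C] holding=A
step 2 (stack(A, C)): towers=[B/E/D/F/C/A] holding=-
step 3 (unstack(A, C)): towers=[B/E/D/F/C] holding=A
step 4 (stack(A, C)): towers=[B/E/D/F/C/A] holding=-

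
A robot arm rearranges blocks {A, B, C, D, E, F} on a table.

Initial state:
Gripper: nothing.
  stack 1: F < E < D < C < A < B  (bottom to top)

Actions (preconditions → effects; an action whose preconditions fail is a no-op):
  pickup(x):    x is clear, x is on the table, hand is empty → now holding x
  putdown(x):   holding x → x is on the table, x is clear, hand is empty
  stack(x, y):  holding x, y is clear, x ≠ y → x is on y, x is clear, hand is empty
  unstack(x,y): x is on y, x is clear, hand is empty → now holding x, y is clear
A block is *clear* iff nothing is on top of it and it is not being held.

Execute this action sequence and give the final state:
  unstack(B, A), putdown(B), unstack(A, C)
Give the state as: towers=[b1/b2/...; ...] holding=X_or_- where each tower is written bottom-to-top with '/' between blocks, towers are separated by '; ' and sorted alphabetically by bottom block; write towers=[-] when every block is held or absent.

step 1 (unstack(B, A)): towers=[F/E/D/C/A] holding=B
step 2 (putdown(B)): towers=[B; F/E/D/C/A] holding=-
step 3 (unstack(A, C)): towers=[B; F/E/D/C] holding=A

towers=[B; F/E/D/C] holding=A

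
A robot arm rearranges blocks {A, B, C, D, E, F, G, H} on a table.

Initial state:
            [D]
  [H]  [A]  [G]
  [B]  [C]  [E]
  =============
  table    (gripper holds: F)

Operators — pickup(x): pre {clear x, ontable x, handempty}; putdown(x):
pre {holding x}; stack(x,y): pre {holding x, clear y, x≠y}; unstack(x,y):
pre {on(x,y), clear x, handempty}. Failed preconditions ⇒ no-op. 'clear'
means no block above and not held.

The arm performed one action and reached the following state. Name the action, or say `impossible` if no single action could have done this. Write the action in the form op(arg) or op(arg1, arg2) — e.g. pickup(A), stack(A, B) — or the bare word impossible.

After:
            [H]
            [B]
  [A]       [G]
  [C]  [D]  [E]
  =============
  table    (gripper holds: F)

target: towers=[C/A; D; E/G/B/H] holding=F
        putdown(F) → towers=[B/H; C/A; E/G/D; F] holding=-
       stack(F, A) → towers=[B/H; C/A/F; E/G/D] holding=-
       stack(F, H) → towers=[B/H/F; C/A; E/G/D] holding=-
       stack(F, D) → towers=[B/H; C/A; E/G/D/F] holding=-
none of the 4 applicable actions match → impossible

impossible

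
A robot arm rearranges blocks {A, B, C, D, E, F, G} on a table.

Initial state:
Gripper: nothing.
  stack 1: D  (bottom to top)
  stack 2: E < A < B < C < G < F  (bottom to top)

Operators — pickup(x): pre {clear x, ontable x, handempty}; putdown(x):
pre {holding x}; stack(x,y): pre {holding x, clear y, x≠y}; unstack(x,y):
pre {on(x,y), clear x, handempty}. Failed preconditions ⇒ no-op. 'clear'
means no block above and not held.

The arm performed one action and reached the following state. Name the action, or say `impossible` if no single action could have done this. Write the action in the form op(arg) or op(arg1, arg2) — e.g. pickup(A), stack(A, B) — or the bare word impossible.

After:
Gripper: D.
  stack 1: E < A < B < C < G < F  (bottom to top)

pickup(D)

target: towers=[E/A/B/C/G/F] holding=D
     unstack(F, G) → towers=[D; E/A/B/C/G] holding=F
         pickup(D) → towers=[E/A/B/C/G/F] holding=D  ← match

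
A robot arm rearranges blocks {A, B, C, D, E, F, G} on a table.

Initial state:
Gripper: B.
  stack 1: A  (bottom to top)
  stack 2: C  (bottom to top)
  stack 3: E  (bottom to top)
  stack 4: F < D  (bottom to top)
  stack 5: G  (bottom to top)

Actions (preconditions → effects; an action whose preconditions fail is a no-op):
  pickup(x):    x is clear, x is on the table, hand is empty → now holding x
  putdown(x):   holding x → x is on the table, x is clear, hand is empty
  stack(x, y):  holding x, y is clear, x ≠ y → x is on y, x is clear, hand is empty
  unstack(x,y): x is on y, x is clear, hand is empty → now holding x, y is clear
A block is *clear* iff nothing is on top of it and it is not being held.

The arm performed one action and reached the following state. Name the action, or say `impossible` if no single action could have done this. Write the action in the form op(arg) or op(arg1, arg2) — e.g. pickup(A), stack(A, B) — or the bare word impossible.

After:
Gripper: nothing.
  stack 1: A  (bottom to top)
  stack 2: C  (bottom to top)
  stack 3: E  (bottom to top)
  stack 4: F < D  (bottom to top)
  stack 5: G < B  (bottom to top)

stack(B, G)

target: towers=[A; C; E; F/D; G/B] holding=-
        putdown(B) → towers=[A; B; C; E; F/D; G] holding=-
       stack(B, G) → towers=[A; C; E; F/D; G/B] holding=-  ← match
       stack(B, D) → towers=[A; C; E; F/D/B; G] holding=-
       stack(B, A) → towers=[A/B; C; E; F/D; G] holding=-
       stack(B, E) → towers=[A; C; E/B; F/D; G] holding=-
       stack(B, C) → towers=[A; C/B; E; F/D; G] holding=-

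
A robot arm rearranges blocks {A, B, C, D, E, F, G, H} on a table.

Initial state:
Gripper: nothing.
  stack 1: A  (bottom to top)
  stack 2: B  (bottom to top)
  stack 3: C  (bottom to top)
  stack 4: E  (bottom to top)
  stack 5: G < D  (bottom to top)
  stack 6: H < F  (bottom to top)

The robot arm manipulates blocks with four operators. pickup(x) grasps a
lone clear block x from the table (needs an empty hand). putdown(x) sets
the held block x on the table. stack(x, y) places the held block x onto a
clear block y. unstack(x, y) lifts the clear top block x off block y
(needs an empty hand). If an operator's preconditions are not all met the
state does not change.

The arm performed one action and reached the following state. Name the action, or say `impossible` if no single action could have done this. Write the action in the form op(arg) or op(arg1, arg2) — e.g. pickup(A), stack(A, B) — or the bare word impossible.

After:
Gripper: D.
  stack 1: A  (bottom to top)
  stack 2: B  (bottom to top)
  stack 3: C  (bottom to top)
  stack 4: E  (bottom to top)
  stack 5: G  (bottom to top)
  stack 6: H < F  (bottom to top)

unstack(D, G)

target: towers=[A; B; C; E; G; H/F] holding=D
         pickup(A) → towers=[B; C; E; G/D; H/F] holding=A
         pickup(E) → towers=[A; B; C; G/D; H/F] holding=E
         pickup(B) → towers=[A; C; E; G/D; H/F] holding=B
     unstack(F, H) → towers=[A; B; C; E; G/D; H] holding=F
     unstack(D, G) → towers=[A; B; C; E; G; H/F] holding=D  ← match
         pickup(C) → towers=[A; B; E; G/D; H/F] holding=C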